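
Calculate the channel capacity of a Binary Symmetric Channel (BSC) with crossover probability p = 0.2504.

For BSC with error probability p:
C = 1 - H(p) where H(p) is binary entropy
H(0.2504) = -0.2504 × log₂(0.2504) - 0.7496 × log₂(0.7496)
H(p) = 0.8119
C = 1 - 0.8119 = 0.1881 bits/use


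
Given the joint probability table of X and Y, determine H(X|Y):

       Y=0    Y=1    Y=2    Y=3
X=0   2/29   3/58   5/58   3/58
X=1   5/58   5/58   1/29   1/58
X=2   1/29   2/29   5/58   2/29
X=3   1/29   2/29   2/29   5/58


H(X|Y) = Σ_y p(y) H(X|Y=y)
  p(Y=0) = 13/58, H(X|Y=0) = 1.8843
  p(Y=1) = 8/29, H(X|Y=1) = 1.9772
  p(Y=2) = 8/29, H(X|Y=2) = 1.9238
  p(Y=3) = 13/58, H(X|Y=3) = 1.8262
H(X|Y) = 0.2241×1.8843 + 0.2759×1.9772 + 0.2759×1.9238 + 0.2241×1.8262 = 1.9078 bits


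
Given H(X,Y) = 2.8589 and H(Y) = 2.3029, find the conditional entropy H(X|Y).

Chain rule: H(X,Y) = H(X|Y) + H(Y)
H(X|Y) = H(X,Y) - H(Y) = 2.8589 - 2.3029 = 0.556 bits


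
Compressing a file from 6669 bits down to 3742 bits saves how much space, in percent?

Space savings = (1 - Compressed/Original) × 100%
= (1 - 3742/6669) × 100%
= 43.89%


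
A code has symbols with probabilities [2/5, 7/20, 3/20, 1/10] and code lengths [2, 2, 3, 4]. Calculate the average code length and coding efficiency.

Average length L = Σ p_i × l_i = 2.3500 bits
Entropy H = 1.8016 bits
Efficiency η = H/L × 100% = 76.66%


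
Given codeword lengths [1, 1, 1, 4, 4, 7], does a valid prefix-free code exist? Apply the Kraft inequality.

Kraft inequality: Σ 2^(-l_i) ≤ 1 for prefix-free code
Calculating: 2^(-1) + 2^(-1) + 2^(-1) + 2^(-4) + 2^(-4) + 2^(-7)
= 0.5 + 0.5 + 0.5 + 0.0625 + 0.0625 + 0.0078125
= 1.6328
Since 1.6328 > 1, prefix-free code does not exist


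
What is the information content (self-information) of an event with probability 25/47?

Information content I(x) = -log₂(p(x))
I = -log₂(25/47) = -log₂(0.5319)
I = 0.9107 bits


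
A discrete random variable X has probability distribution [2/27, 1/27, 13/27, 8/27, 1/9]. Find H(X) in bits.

H(X) = -Σ p(x) log₂ p(x)
  -2/27 × log₂(2/27) = 0.2781
  -1/27 × log₂(1/27) = 0.1761
  -13/27 × log₂(13/27) = 0.5077
  -8/27 × log₂(8/27) = 0.5200
  -1/9 × log₂(1/9) = 0.3522
H(X) = 1.8341 bits


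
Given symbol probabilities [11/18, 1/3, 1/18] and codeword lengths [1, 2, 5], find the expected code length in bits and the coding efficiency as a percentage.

Average length L = Σ p_i × l_i = 1.5556 bits
Entropy H = 1.1942 bits
Efficiency η = H/L × 100% = 76.77%


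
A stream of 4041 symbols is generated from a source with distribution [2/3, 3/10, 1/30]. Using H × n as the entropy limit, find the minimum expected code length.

Entropy H = 1.0746 bits/symbol
Minimum bits = H × n = 1.0746 × 4041
= 4342.57 bits


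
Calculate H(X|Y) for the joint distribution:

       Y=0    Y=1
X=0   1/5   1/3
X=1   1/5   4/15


H(X|Y) = Σ_y p(y) H(X|Y=y)
  p(Y=0) = 2/5, H(X|Y=0) = 1.0000
  p(Y=1) = 3/5, H(X|Y=1) = 0.9911
H(X|Y) = 0.4000×1.0000 + 0.6000×0.9911 = 0.9946 bits


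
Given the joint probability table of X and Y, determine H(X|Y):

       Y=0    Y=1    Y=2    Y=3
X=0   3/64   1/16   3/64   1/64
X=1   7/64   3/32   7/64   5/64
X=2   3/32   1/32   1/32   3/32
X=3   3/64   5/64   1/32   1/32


H(X|Y) = Σ_y p(y) H(X|Y=y)
  p(Y=0) = 19/64, H(X|Y=0) = 1.8968
  p(Y=1) = 17/64, H(X|Y=1) = 1.9040
  p(Y=2) = 7/32, H(X|Y=2) = 1.7783
  p(Y=3) = 7/32, H(X|Y=3) = 1.7274
H(X|Y) = 0.2969×1.8968 + 0.2656×1.9040 + 0.2188×1.7783 + 0.2188×1.7274 = 1.8357 bits


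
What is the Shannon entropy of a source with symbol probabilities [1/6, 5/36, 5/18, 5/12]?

H(X) = -Σ p(x) log₂ p(x)
  -1/6 × log₂(1/6) = 0.4308
  -5/36 × log₂(5/36) = 0.3956
  -5/18 × log₂(5/18) = 0.5133
  -5/12 × log₂(5/12) = 0.5263
H(X) = 1.8660 bits


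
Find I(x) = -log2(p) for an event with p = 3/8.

Information content I(x) = -log₂(p(x))
I = -log₂(3/8) = -log₂(0.3750)
I = 1.4150 bits


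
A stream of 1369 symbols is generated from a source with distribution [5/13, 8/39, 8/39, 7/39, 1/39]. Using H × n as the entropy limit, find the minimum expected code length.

Entropy H = 2.0481 bits/symbol
Minimum bits = H × n = 2.0481 × 1369
= 2803.85 bits


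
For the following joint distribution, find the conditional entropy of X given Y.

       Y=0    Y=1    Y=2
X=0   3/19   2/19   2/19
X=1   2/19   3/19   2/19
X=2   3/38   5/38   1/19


H(X|Y) = Σ_y p(y) H(X|Y=y)
  p(Y=0) = 13/38, H(X|Y=0) = 1.5262
  p(Y=1) = 15/38, H(X|Y=1) = 1.5656
  p(Y=2) = 5/19, H(X|Y=2) = 1.5219
H(X|Y) = 0.3421×1.5262 + 0.3947×1.5656 + 0.2632×1.5219 = 1.5406 bits


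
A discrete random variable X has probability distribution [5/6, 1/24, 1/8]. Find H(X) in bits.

H(X) = -Σ p(x) log₂ p(x)
  -5/6 × log₂(5/6) = 0.2192
  -1/24 × log₂(1/24) = 0.1910
  -1/8 × log₂(1/8) = 0.3750
H(X) = 0.7852 bits


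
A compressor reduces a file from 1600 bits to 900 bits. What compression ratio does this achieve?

Compression ratio = Original / Compressed
= 1600 / 900 = 1.78:1


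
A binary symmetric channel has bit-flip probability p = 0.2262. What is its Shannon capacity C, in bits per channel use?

For BSC with error probability p:
C = 1 - H(p) where H(p) is binary entropy
H(0.2262) = -0.2262 × log₂(0.2262) - 0.7738 × log₂(0.7738)
H(p) = 0.7713
C = 1 - 0.7713 = 0.2287 bits/use


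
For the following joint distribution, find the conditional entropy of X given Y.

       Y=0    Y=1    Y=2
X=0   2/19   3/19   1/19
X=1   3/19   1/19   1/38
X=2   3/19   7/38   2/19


H(X|Y) = Σ_y p(y) H(X|Y=y)
  p(Y=0) = 8/19, H(X|Y=0) = 1.5613
  p(Y=1) = 15/38, H(X|Y=1) = 1.4295
  p(Y=2) = 7/38, H(X|Y=2) = 1.3788
H(X|Y) = 0.4211×1.5613 + 0.3947×1.4295 + 0.1842×1.3788 = 1.4756 bits


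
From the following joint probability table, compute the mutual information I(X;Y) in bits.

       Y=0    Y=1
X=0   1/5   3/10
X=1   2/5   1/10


H(X) = 1.0000, H(Y) = 0.9710, H(X,Y) = 1.8464
I(X;Y) = H(X) + H(Y) - H(X,Y) = 0.1245 bits


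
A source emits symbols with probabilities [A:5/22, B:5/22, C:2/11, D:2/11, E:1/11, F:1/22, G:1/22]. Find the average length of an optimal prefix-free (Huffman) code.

Huffman tree construction:
Combine smallest probabilities repeatedly
Resulting codes:
  A: 01 (length 2)
  B: 10 (length 2)
  C: 110 (length 3)
  D: 111 (length 3)
  E: 000 (length 3)
  F: 0010 (length 4)
  G: 0011 (length 4)
Average length = Σ p(s) × length(s) = 2.6364 bits


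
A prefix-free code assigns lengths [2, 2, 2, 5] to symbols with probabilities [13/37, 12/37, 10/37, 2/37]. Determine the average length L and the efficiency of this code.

Average length L = Σ p_i × l_i = 2.1622 bits
Entropy H = 1.7947 bits
Efficiency η = H/L × 100% = 83.01%


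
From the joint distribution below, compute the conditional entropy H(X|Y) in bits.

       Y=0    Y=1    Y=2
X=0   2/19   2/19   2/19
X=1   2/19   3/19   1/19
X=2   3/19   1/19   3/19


H(X|Y) = Σ_y p(y) H(X|Y=y)
  p(Y=0) = 7/19, H(X|Y=0) = 1.5567
  p(Y=1) = 6/19, H(X|Y=1) = 1.4591
  p(Y=2) = 6/19, H(X|Y=2) = 1.4591
H(X|Y) = 0.3684×1.5567 + 0.3158×1.4591 + 0.3158×1.4591 = 1.4951 bits


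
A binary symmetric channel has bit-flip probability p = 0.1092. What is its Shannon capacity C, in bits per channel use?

For BSC with error probability p:
C = 1 - H(p) where H(p) is binary entropy
H(0.1092) = -0.1092 × log₂(0.1092) - 0.8908 × log₂(0.8908)
H(p) = 0.4975
C = 1 - 0.4975 = 0.5025 bits/use


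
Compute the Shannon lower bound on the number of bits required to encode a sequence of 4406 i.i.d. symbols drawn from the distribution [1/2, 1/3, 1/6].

Entropy H = 1.4591 bits/symbol
Minimum bits = H × n = 1.4591 × 4406
= 6429.01 bits


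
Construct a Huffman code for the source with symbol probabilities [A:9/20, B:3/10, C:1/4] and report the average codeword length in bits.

Huffman tree construction:
Combine smallest probabilities repeatedly
Resulting codes:
  A: 0 (length 1)
  B: 11 (length 2)
  C: 10 (length 2)
Average length = Σ p(s) × length(s) = 1.5500 bits


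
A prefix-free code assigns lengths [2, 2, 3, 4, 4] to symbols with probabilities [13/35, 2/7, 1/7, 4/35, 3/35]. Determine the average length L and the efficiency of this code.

Average length L = Σ p_i × l_i = 2.5429 bits
Entropy H = 2.1096 bits
Efficiency η = H/L × 100% = 82.96%


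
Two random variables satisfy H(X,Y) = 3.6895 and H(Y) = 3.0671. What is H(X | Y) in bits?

Chain rule: H(X,Y) = H(X|Y) + H(Y)
H(X|Y) = H(X,Y) - H(Y) = 3.6895 - 3.0671 = 0.6224 bits


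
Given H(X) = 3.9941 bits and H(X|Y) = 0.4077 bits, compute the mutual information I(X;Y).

I(X;Y) = H(X) - H(X|Y)
I(X;Y) = 3.9941 - 0.4077 = 3.5864 bits


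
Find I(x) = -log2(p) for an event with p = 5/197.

Information content I(x) = -log₂(p(x))
I = -log₂(5/197) = -log₂(0.0254)
I = 5.3001 bits


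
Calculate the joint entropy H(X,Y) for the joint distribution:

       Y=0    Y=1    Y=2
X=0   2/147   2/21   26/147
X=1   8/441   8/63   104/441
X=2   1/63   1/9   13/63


H(X,Y) = -Σ p(x,y) log₂ p(x,y)
  p(0,0)=2/147: -0.0136 × log₂(0.0136) = 0.0843
  p(0,1)=2/21: -0.0952 × log₂(0.0952) = 0.3231
  p(0,2)=26/147: -0.1769 × log₂(0.1769) = 0.4420
  p(1,0)=8/441: -0.0181 × log₂(0.0181) = 0.1049
  p(1,1)=8/63: -0.1270 × log₂(0.1270) = 0.3781
  p(1,2)=104/441: -0.2358 × log₂(0.2358) = 0.4915
  p(2,0)=1/63: -0.0159 × log₂(0.0159) = 0.0949
  p(2,1)=1/9: -0.1111 × log₂(0.1111) = 0.3522
  p(2,2)=13/63: -0.2063 × log₂(0.2063) = 0.4698
H(X,Y) = 2.7409 bits


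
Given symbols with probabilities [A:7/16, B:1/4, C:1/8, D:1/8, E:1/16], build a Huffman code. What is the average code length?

Huffman tree construction:
Combine smallest probabilities repeatedly
Resulting codes:
  A: 0 (length 1)
  B: 10 (length 2)
  C: 1111 (length 4)
  D: 110 (length 3)
  E: 1110 (length 4)
Average length = Σ p(s) × length(s) = 2.0625 bits


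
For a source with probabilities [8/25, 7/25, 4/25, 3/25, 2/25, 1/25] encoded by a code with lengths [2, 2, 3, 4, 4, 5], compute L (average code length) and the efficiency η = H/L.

Average length L = Σ p_i × l_i = 2.6800 bits
Entropy H = 2.3076 bits
Efficiency η = H/L × 100% = 86.10%


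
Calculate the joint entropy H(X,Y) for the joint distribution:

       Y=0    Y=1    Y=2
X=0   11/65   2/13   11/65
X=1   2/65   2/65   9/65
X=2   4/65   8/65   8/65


H(X,Y) = -Σ p(x,y) log₂ p(x,y)
  p(0,0)=11/65: -0.1692 × log₂(0.1692) = 0.4337
  p(0,1)=2/13: -0.1538 × log₂(0.1538) = 0.4155
  p(0,2)=11/65: -0.1692 × log₂(0.1692) = 0.4337
  p(1,0)=2/65: -0.0308 × log₂(0.0308) = 0.1545
  p(1,1)=2/65: -0.0308 × log₂(0.0308) = 0.1545
  p(1,2)=9/65: -0.1385 × log₂(0.1385) = 0.3950
  p(2,0)=4/65: -0.0615 × log₂(0.0615) = 0.2475
  p(2,1)=8/65: -0.1231 × log₂(0.1231) = 0.3720
  p(2,2)=8/65: -0.1231 × log₂(0.1231) = 0.3720
H(X,Y) = 2.9784 bits


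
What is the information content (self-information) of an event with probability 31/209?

Information content I(x) = -log₂(p(x))
I = -log₂(31/209) = -log₂(0.1483)
I = 2.7532 bits


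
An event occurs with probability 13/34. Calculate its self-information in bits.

Information content I(x) = -log₂(p(x))
I = -log₂(13/34) = -log₂(0.3824)
I = 1.3870 bits


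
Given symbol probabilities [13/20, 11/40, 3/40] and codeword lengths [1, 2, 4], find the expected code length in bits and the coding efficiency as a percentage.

Average length L = Σ p_i × l_i = 1.5000 bits
Entropy H = 1.1964 bits
Efficiency η = H/L × 100% = 79.76%


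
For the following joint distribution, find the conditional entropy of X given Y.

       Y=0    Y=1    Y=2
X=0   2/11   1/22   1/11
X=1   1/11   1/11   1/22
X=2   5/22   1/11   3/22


H(X|Y) = Σ_y p(y) H(X|Y=y)
  p(Y=0) = 1/2, H(X|Y=0) = 1.4949
  p(Y=1) = 5/22, H(X|Y=1) = 1.5219
  p(Y=2) = 3/11, H(X|Y=2) = 1.4591
H(X|Y) = 0.5000×1.4949 + 0.2273×1.5219 + 0.2727×1.4591 = 1.4913 bits


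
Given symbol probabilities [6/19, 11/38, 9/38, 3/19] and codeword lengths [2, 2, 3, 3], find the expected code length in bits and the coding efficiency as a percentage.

Average length L = Σ p_i × l_i = 2.3947 bits
Entropy H = 1.9555 bits
Efficiency η = H/L × 100% = 81.66%


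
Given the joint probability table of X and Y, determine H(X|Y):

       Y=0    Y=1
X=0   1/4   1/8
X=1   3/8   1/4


H(X|Y) = Σ_y p(y) H(X|Y=y)
  p(Y=0) = 5/8, H(X|Y=0) = 0.9710
  p(Y=1) = 3/8, H(X|Y=1) = 0.9183
H(X|Y) = 0.6250×0.9710 + 0.3750×0.9183 = 0.9512 bits


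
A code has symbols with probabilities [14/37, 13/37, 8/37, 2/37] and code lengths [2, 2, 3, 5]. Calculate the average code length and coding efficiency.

Average length L = Σ p_i × l_i = 2.3784 bits
Entropy H = 1.7660 bits
Efficiency η = H/L × 100% = 74.25%


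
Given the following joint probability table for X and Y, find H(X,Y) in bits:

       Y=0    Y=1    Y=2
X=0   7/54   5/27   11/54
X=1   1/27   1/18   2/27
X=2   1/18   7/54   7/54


H(X,Y) = -Σ p(x,y) log₂ p(x,y)
  p(0,0)=7/54: -0.1296 × log₂(0.1296) = 0.3821
  p(0,1)=5/27: -0.1852 × log₂(0.1852) = 0.4505
  p(0,2)=11/54: -0.2037 × log₂(0.2037) = 0.4676
  p(1,0)=1/27: -0.0370 × log₂(0.0370) = 0.1761
  p(1,1)=1/18: -0.0556 × log₂(0.0556) = 0.2317
  p(1,2)=2/27: -0.0741 × log₂(0.0741) = 0.2781
  p(2,0)=1/18: -0.0556 × log₂(0.0556) = 0.2317
  p(2,1)=7/54: -0.1296 × log₂(0.1296) = 0.3821
  p(2,2)=7/54: -0.1296 × log₂(0.1296) = 0.3821
H(X,Y) = 2.9820 bits


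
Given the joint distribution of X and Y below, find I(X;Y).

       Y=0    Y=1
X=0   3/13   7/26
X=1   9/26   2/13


H(X) = 1.0000, H(Y) = 0.9829, H(X,Y) = 1.9431
I(X;Y) = H(X) + H(Y) - H(X,Y) = 0.0397 bits


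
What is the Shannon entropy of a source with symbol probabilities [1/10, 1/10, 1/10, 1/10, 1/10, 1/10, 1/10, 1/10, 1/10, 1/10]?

H(X) = -Σ p(x) log₂ p(x)
  -1/10 × log₂(1/10) = 0.3322
  -1/10 × log₂(1/10) = 0.3322
  -1/10 × log₂(1/10) = 0.3322
  -1/10 × log₂(1/10) = 0.3322
  -1/10 × log₂(1/10) = 0.3322
  -1/10 × log₂(1/10) = 0.3322
  -1/10 × log₂(1/10) = 0.3322
  -1/10 × log₂(1/10) = 0.3322
  -1/10 × log₂(1/10) = 0.3322
  -1/10 × log₂(1/10) = 0.3322
H(X) = 3.3219 bits


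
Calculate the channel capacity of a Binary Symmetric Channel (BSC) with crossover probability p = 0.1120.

For BSC with error probability p:
C = 1 - H(p) where H(p) is binary entropy
H(0.1120) = -0.1120 × log₂(0.1120) - 0.8880 × log₂(0.8880)
H(p) = 0.5059
C = 1 - 0.5059 = 0.4941 bits/use


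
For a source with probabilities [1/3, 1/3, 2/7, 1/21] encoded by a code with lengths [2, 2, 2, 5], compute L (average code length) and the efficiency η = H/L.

Average length L = Σ p_i × l_i = 2.1429 bits
Entropy H = 1.7822 bits
Efficiency η = H/L × 100% = 83.17%


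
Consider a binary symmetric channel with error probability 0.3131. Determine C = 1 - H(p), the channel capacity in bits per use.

For BSC with error probability p:
C = 1 - H(p) where H(p) is binary entropy
H(0.3131) = -0.3131 × log₂(0.3131) - 0.6869 × log₂(0.6869)
H(p) = 0.8967
C = 1 - 0.8967 = 0.1033 bits/use


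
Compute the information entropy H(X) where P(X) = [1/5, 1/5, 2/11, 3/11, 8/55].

H(X) = -Σ p(x) log₂ p(x)
  -1/5 × log₂(1/5) = 0.4644
  -1/5 × log₂(1/5) = 0.4644
  -2/11 × log₂(2/11) = 0.4472
  -3/11 × log₂(3/11) = 0.5112
  -8/55 × log₂(8/55) = 0.4046
H(X) = 2.2917 bits


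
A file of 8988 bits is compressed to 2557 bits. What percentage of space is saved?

Space savings = (1 - Compressed/Original) × 100%
= (1 - 2557/8988) × 100%
= 71.55%


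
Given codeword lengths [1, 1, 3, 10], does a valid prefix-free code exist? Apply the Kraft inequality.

Kraft inequality: Σ 2^(-l_i) ≤ 1 for prefix-free code
Calculating: 2^(-1) + 2^(-1) + 2^(-3) + 2^(-10)
= 0.5 + 0.5 + 0.125 + 0.0009765625
= 1.1260
Since 1.1260 > 1, prefix-free code does not exist


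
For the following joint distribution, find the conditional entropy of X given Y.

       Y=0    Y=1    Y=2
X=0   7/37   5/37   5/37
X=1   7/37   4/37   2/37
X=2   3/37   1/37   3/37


H(X|Y) = Σ_y p(y) H(X|Y=y)
  p(Y=0) = 17/37, H(X|Y=0) = 1.4958
  p(Y=1) = 10/37, H(X|Y=1) = 1.3610
  p(Y=2) = 10/37, H(X|Y=2) = 1.4855
H(X|Y) = 0.4595×1.4958 + 0.2703×1.3610 + 0.2703×1.4855 = 1.4566 bits


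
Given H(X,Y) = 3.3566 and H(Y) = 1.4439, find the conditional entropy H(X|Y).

Chain rule: H(X,Y) = H(X|Y) + H(Y)
H(X|Y) = H(X,Y) - H(Y) = 3.3566 - 1.4439 = 1.9127 bits


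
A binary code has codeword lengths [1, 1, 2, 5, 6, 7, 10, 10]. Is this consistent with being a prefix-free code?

Kraft inequality: Σ 2^(-l_i) ≤ 1 for prefix-free code
Calculating: 2^(-1) + 2^(-1) + 2^(-2) + 2^(-5) + 2^(-6) + 2^(-7) + 2^(-10) + 2^(-10)
= 0.5 + 0.5 + 0.25 + 0.03125 + 0.015625 + 0.0078125 + 0.0009765625 + 0.0009765625
= 1.3066
Since 1.3066 > 1, prefix-free code does not exist


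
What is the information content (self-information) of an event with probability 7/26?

Information content I(x) = -log₂(p(x))
I = -log₂(7/26) = -log₂(0.2692)
I = 1.8931 bits


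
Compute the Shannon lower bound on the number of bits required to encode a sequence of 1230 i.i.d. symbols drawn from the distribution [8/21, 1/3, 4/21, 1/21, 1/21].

Entropy H = 1.9327 bits/symbol
Minimum bits = H × n = 1.9327 × 1230
= 2377.25 bits


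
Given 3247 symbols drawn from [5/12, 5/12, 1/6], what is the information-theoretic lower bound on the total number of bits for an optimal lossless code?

Entropy H = 1.4834 bits/symbol
Minimum bits = H × n = 1.4834 × 3247
= 4816.46 bits


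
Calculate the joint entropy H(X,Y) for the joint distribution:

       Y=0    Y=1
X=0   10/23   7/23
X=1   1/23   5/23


H(X,Y) = -Σ p(x,y) log₂ p(x,y)
  p(0,0)=10/23: -0.4348 × log₂(0.4348) = 0.5224
  p(0,1)=7/23: -0.3043 × log₂(0.3043) = 0.5223
  p(1,0)=1/23: -0.0435 × log₂(0.0435) = 0.1967
  p(1,1)=5/23: -0.2174 × log₂(0.2174) = 0.4786
H(X,Y) = 1.7201 bits


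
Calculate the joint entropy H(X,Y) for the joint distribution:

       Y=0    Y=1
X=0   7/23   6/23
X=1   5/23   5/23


H(X,Y) = -Σ p(x,y) log₂ p(x,y)
  p(0,0)=7/23: -0.3043 × log₂(0.3043) = 0.5223
  p(0,1)=6/23: -0.2609 × log₂(0.2609) = 0.5057
  p(1,0)=5/23: -0.2174 × log₂(0.2174) = 0.4786
  p(1,1)=5/23: -0.2174 × log₂(0.2174) = 0.4786
H(X,Y) = 1.9853 bits


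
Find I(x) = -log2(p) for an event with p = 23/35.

Information content I(x) = -log₂(p(x))
I = -log₂(23/35) = -log₂(0.6571)
I = 0.6057 bits


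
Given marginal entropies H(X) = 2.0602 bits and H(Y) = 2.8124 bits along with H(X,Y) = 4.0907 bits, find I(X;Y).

I(X;Y) = H(X) + H(Y) - H(X,Y)
I(X;Y) = 2.0602 + 2.8124 - 4.0907 = 0.7819 bits


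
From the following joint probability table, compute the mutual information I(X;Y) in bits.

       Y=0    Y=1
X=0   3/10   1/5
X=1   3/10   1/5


H(X) = 1.0000, H(Y) = 0.9710, H(X,Y) = 1.9710
I(X;Y) = H(X) + H(Y) - H(X,Y) = 0.0000 bits


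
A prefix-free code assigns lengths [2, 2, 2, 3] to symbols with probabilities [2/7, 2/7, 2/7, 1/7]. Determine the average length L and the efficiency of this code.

Average length L = Σ p_i × l_i = 2.1429 bits
Entropy H = 1.9502 bits
Efficiency η = H/L × 100% = 91.01%


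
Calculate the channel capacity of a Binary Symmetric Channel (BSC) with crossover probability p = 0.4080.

For BSC with error probability p:
C = 1 - H(p) where H(p) is binary entropy
H(0.4080) = -0.4080 × log₂(0.4080) - 0.5920 × log₂(0.5920)
H(p) = 0.9754
C = 1 - 0.9754 = 0.0246 bits/use


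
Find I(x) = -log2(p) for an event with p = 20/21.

Information content I(x) = -log₂(p(x))
I = -log₂(20/21) = -log₂(0.9524)
I = 0.0704 bits


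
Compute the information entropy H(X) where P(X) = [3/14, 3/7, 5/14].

H(X) = -Σ p(x) log₂ p(x)
  -3/14 × log₂(3/14) = 0.4762
  -3/7 × log₂(3/7) = 0.5239
  -5/14 × log₂(5/14) = 0.5305
H(X) = 1.5306 bits


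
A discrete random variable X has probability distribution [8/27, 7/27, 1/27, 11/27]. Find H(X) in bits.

H(X) = -Σ p(x) log₂ p(x)
  -8/27 × log₂(8/27) = 0.5200
  -7/27 × log₂(7/27) = 0.5049
  -1/27 × log₂(1/27) = 0.1761
  -11/27 × log₂(11/27) = 0.5278
H(X) = 1.7288 bits


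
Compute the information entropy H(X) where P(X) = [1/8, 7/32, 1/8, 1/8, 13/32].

H(X) = -Σ p(x) log₂ p(x)
  -1/8 × log₂(1/8) = 0.3750
  -7/32 × log₂(7/32) = 0.4796
  -1/8 × log₂(1/8) = 0.3750
  -1/8 × log₂(1/8) = 0.3750
  -13/32 × log₂(13/32) = 0.5279
H(X) = 2.1326 bits


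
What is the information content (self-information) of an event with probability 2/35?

Information content I(x) = -log₂(p(x))
I = -log₂(2/35) = -log₂(0.0571)
I = 4.1293 bits


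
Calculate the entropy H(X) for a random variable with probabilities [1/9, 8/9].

H(X) = -Σ p(x) log₂ p(x)
  -1/9 × log₂(1/9) = 0.3522
  -8/9 × log₂(8/9) = 0.1510
H(X) = 0.5033 bits


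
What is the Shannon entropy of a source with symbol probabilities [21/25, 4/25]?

H(X) = -Σ p(x) log₂ p(x)
  -21/25 × log₂(21/25) = 0.2113
  -4/25 × log₂(4/25) = 0.4230
H(X) = 0.6343 bits


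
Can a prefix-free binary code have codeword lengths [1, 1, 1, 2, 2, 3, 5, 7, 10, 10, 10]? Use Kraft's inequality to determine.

Kraft inequality: Σ 2^(-l_i) ≤ 1 for prefix-free code
Calculating: 2^(-1) + 2^(-1) + 2^(-1) + 2^(-2) + 2^(-2) + 2^(-3) + 2^(-5) + 2^(-7) + 2^(-10) + 2^(-10) + 2^(-10)
= 0.5 + 0.5 + 0.5 + 0.25 + 0.25 + 0.125 + 0.03125 + 0.0078125 + 0.0009765625 + 0.0009765625 + 0.0009765625
= 2.1670
Since 2.1670 > 1, prefix-free code does not exist


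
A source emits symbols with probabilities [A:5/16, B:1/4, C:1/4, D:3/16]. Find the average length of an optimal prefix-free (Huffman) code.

Huffman tree construction:
Combine smallest probabilities repeatedly
Resulting codes:
  A: 11 (length 2)
  B: 01 (length 2)
  C: 10 (length 2)
  D: 00 (length 2)
Average length = Σ p(s) × length(s) = 2.0000 bits


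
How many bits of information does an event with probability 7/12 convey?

Information content I(x) = -log₂(p(x))
I = -log₂(7/12) = -log₂(0.5833)
I = 0.7776 bits


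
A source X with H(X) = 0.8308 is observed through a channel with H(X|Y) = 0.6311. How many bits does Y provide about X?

I(X;Y) = H(X) - H(X|Y)
I(X;Y) = 0.8308 - 0.6311 = 0.1997 bits


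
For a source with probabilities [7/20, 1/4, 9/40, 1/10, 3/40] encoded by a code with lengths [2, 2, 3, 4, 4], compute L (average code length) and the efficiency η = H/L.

Average length L = Σ p_i × l_i = 2.5750 bits
Entropy H = 2.1268 bits
Efficiency η = H/L × 100% = 82.59%


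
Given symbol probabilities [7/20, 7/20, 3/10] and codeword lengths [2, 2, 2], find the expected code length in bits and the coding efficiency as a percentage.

Average length L = Σ p_i × l_i = 2.0000 bits
Entropy H = 1.5813 bits
Efficiency η = H/L × 100% = 79.06%


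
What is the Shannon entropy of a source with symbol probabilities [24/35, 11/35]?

H(X) = -Σ p(x) log₂ p(x)
  -24/35 × log₂(24/35) = 0.3732
  -11/35 × log₂(11/35) = 0.5248
H(X) = 0.8981 bits


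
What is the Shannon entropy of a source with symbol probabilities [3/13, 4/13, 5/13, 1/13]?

H(X) = -Σ p(x) log₂ p(x)
  -3/13 × log₂(3/13) = 0.4882
  -4/13 × log₂(4/13) = 0.5232
  -5/13 × log₂(5/13) = 0.5302
  -1/13 × log₂(1/13) = 0.2846
H(X) = 1.8262 bits


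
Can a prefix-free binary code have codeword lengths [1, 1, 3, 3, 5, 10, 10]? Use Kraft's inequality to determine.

Kraft inequality: Σ 2^(-l_i) ≤ 1 for prefix-free code
Calculating: 2^(-1) + 2^(-1) + 2^(-3) + 2^(-3) + 2^(-5) + 2^(-10) + 2^(-10)
= 0.5 + 0.5 + 0.125 + 0.125 + 0.03125 + 0.0009765625 + 0.0009765625
= 1.2832
Since 1.2832 > 1, prefix-free code does not exist


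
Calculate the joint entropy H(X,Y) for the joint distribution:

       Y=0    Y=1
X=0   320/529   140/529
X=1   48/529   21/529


H(X,Y) = -Σ p(x,y) log₂ p(x,y)
  p(0,0)=320/529: -0.6049 × log₂(0.6049) = 0.4387
  p(0,1)=140/529: -0.2647 × log₂(0.2647) = 0.5076
  p(1,0)=48/529: -0.0907 × log₂(0.0907) = 0.3141
  p(1,1)=21/529: -0.0397 × log₂(0.0397) = 0.1848
H(X,Y) = 1.4452 bits


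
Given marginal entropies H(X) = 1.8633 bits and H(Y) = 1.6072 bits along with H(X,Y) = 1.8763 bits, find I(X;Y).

I(X;Y) = H(X) + H(Y) - H(X,Y)
I(X;Y) = 1.8633 + 1.6072 - 1.8763 = 1.5942 bits


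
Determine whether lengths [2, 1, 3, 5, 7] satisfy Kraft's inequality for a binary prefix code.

Kraft inequality: Σ 2^(-l_i) ≤ 1 for prefix-free code
Calculating: 2^(-2) + 2^(-1) + 2^(-3) + 2^(-5) + 2^(-7)
= 0.25 + 0.5 + 0.125 + 0.03125 + 0.0078125
= 0.9141
Since 0.9141 ≤ 1, prefix-free code exists


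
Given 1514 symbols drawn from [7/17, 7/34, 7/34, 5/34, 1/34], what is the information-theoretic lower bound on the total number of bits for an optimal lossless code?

Entropy H = 2.0223 bits/symbol
Minimum bits = H × n = 2.0223 × 1514
= 3061.76 bits


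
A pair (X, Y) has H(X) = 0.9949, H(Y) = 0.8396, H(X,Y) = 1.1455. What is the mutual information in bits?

I(X;Y) = H(X) + H(Y) - H(X,Y)
I(X;Y) = 0.9949 + 0.8396 - 1.1455 = 0.689 bits


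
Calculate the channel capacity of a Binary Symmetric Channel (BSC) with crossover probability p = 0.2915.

For BSC with error probability p:
C = 1 - H(p) where H(p) is binary entropy
H(0.2915) = -0.2915 × log₂(0.2915) - 0.7085 × log₂(0.7085)
H(p) = 0.8707
C = 1 - 0.8707 = 0.1293 bits/use


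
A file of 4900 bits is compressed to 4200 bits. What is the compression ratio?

Compression ratio = Original / Compressed
= 4900 / 4200 = 1.17:1


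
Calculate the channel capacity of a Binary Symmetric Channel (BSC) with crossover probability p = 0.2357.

For BSC with error probability p:
C = 1 - H(p) where H(p) is binary entropy
H(0.2357) = -0.2357 × log₂(0.2357) - 0.7643 × log₂(0.7643)
H(p) = 0.7878
C = 1 - 0.7878 = 0.2122 bits/use


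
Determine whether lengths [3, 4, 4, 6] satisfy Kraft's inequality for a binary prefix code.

Kraft inequality: Σ 2^(-l_i) ≤ 1 for prefix-free code
Calculating: 2^(-3) + 2^(-4) + 2^(-4) + 2^(-6)
= 0.125 + 0.0625 + 0.0625 + 0.015625
= 0.2656
Since 0.2656 ≤ 1, prefix-free code exists


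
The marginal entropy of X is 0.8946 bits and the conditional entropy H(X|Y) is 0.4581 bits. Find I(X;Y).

I(X;Y) = H(X) - H(X|Y)
I(X;Y) = 0.8946 - 0.4581 = 0.4365 bits


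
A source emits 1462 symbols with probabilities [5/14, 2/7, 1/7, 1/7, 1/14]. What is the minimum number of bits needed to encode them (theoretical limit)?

Entropy H = 2.1210 bits/symbol
Minimum bits = H × n = 2.1210 × 1462
= 3100.83 bits


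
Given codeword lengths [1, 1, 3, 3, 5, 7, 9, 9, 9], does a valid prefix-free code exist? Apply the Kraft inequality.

Kraft inequality: Σ 2^(-l_i) ≤ 1 for prefix-free code
Calculating: 2^(-1) + 2^(-1) + 2^(-3) + 2^(-3) + 2^(-5) + 2^(-7) + 2^(-9) + 2^(-9) + 2^(-9)
= 0.5 + 0.5 + 0.125 + 0.125 + 0.03125 + 0.0078125 + 0.001953125 + 0.001953125 + 0.001953125
= 1.2949
Since 1.2949 > 1, prefix-free code does not exist


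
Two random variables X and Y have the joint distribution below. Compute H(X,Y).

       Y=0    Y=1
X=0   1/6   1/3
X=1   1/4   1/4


H(X,Y) = -Σ p(x,y) log₂ p(x,y)
  p(0,0)=1/6: -0.1667 × log₂(0.1667) = 0.4308
  p(0,1)=1/3: -0.3333 × log₂(0.3333) = 0.5283
  p(1,0)=1/4: -0.2500 × log₂(0.2500) = 0.5000
  p(1,1)=1/4: -0.2500 × log₂(0.2500) = 0.5000
H(X,Y) = 1.9591 bits


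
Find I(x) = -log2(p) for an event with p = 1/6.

Information content I(x) = -log₂(p(x))
I = -log₂(1/6) = -log₂(0.1667)
I = 2.5850 bits


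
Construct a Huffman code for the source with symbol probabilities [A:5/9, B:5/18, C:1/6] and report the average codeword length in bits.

Huffman tree construction:
Combine smallest probabilities repeatedly
Resulting codes:
  A: 1 (length 1)
  B: 01 (length 2)
  C: 00 (length 2)
Average length = Σ p(s) × length(s) = 1.4444 bits


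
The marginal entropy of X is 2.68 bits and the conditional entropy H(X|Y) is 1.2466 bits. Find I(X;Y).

I(X;Y) = H(X) - H(X|Y)
I(X;Y) = 2.68 - 1.2466 = 1.4334 bits


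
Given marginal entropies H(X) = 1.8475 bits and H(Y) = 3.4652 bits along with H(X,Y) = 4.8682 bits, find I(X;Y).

I(X;Y) = H(X) + H(Y) - H(X,Y)
I(X;Y) = 1.8475 + 3.4652 - 4.8682 = 0.4445 bits


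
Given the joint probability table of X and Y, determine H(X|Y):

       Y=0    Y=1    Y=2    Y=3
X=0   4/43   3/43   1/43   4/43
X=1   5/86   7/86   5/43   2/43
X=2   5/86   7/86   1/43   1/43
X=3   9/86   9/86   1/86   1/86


H(X|Y) = Σ_y p(y) H(X|Y=y)
  p(Y=0) = 27/86, H(X|Y=0) = 1.9494
  p(Y=1) = 29/86, H(X|Y=1) = 1.9841
  p(Y=2) = 15/86, H(X|Y=2) = 1.4256
  p(Y=3) = 15/86, H(X|Y=3) = 1.6402
H(X|Y) = 0.3140×1.9494 + 0.3372×1.9841 + 0.1744×1.4256 + 0.1744×1.6402 = 1.8158 bits


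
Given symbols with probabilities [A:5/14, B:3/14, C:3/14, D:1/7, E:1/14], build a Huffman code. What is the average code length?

Huffman tree construction:
Combine smallest probabilities repeatedly
Resulting codes:
  A: 11 (length 2)
  B: 00 (length 2)
  C: 01 (length 2)
  D: 101 (length 3)
  E: 100 (length 3)
Average length = Σ p(s) × length(s) = 2.2143 bits


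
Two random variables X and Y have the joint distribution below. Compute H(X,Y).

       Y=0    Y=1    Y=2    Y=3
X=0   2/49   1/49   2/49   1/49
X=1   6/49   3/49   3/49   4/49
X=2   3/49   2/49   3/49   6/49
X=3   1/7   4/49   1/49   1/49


H(X,Y) = -Σ p(x,y) log₂ p(x,y)
  p(0,0)=2/49: -0.0408 × log₂(0.0408) = 0.1884
  p(0,1)=1/49: -0.0204 × log₂(0.0204) = 0.1146
  p(0,2)=2/49: -0.0408 × log₂(0.0408) = 0.1884
  p(0,3)=1/49: -0.0204 × log₂(0.0204) = 0.1146
  p(1,0)=6/49: -0.1224 × log₂(0.1224) = 0.3710
  p(1,1)=3/49: -0.0612 × log₂(0.0612) = 0.2467
  p(1,2)=3/49: -0.0612 × log₂(0.0612) = 0.2467
  p(1,3)=4/49: -0.0816 × log₂(0.0816) = 0.2951
  p(2,0)=3/49: -0.0612 × log₂(0.0612) = 0.2467
  p(2,1)=2/49: -0.0408 × log₂(0.0408) = 0.1884
  p(2,2)=3/49: -0.0612 × log₂(0.0612) = 0.2467
  p(2,3)=6/49: -0.1224 × log₂(0.1224) = 0.3710
  p(3,0)=1/7: -0.1429 × log₂(0.1429) = 0.4011
  p(3,1)=4/49: -0.0816 × log₂(0.0816) = 0.2951
  p(3,2)=1/49: -0.0204 × log₂(0.0204) = 0.1146
  p(3,3)=1/49: -0.0204 × log₂(0.0204) = 0.1146
H(X,Y) = 3.7435 bits


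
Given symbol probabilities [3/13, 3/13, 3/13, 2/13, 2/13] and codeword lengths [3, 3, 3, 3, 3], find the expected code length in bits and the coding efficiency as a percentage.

Average length L = Σ p_i × l_i = 3.0000 bits
Entropy H = 2.2955 bits
Efficiency η = H/L × 100% = 76.52%


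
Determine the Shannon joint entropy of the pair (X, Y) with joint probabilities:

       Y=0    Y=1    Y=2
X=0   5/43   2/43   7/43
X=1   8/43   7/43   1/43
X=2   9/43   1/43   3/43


H(X,Y) = -Σ p(x,y) log₂ p(x,y)
  p(0,0)=5/43: -0.1163 × log₂(0.1163) = 0.3610
  p(0,1)=2/43: -0.0465 × log₂(0.0465) = 0.2059
  p(0,2)=7/43: -0.1628 × log₂(0.1628) = 0.4263
  p(1,0)=8/43: -0.1860 × log₂(0.1860) = 0.4514
  p(1,1)=7/43: -0.1628 × log₂(0.1628) = 0.4263
  p(1,2)=1/43: -0.0233 × log₂(0.0233) = 0.1262
  p(2,0)=9/43: -0.2093 × log₂(0.2093) = 0.4723
  p(2,1)=1/43: -0.0233 × log₂(0.0233) = 0.1262
  p(2,2)=3/43: -0.0698 × log₂(0.0698) = 0.2680
H(X,Y) = 2.8635 bits


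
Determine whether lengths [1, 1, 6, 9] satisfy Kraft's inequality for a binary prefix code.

Kraft inequality: Σ 2^(-l_i) ≤ 1 for prefix-free code
Calculating: 2^(-1) + 2^(-1) + 2^(-6) + 2^(-9)
= 0.5 + 0.5 + 0.015625 + 0.001953125
= 1.0176
Since 1.0176 > 1, prefix-free code does not exist


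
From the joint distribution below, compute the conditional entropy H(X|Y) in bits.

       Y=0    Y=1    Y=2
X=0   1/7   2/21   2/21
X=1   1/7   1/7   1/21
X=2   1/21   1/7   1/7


H(X|Y) = Σ_y p(y) H(X|Y=y)
  p(Y=0) = 1/3, H(X|Y=0) = 1.4488
  p(Y=1) = 8/21, H(X|Y=1) = 1.5613
  p(Y=2) = 2/7, H(X|Y=2) = 1.4591
H(X|Y) = 0.3333×1.4488 + 0.3810×1.5613 + 0.2857×1.4591 = 1.4946 bits


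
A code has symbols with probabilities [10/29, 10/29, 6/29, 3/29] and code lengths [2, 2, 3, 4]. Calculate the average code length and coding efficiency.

Average length L = Σ p_i × l_i = 2.4138 bits
Entropy H = 1.8682 bits
Efficiency η = H/L × 100% = 77.40%


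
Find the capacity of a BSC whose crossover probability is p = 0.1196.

For BSC with error probability p:
C = 1 - H(p) where H(p) is binary entropy
H(0.1196) = -0.1196 × log₂(0.1196) - 0.8804 × log₂(0.8804)
H(p) = 0.5282
C = 1 - 0.5282 = 0.4718 bits/use


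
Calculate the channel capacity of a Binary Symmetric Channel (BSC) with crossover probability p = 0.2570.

For BSC with error probability p:
C = 1 - H(p) where H(p) is binary entropy
H(0.2570) = -0.2570 × log₂(0.2570) - 0.7430 × log₂(0.7430)
H(p) = 0.8222
C = 1 - 0.8222 = 0.1778 bits/use


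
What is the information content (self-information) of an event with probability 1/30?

Information content I(x) = -log₂(p(x))
I = -log₂(1/30) = -log₂(0.0333)
I = 4.9069 bits


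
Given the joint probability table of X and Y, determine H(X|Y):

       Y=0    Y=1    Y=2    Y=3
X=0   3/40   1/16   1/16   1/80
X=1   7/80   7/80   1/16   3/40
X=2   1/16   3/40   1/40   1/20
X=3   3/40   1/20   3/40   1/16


H(X|Y) = Σ_y p(y) H(X|Y=y)
  p(Y=0) = 3/10, H(X|Y=0) = 1.9899
  p(Y=1) = 11/40, H(X|Y=1) = 1.9698
  p(Y=2) = 9/40, H(X|Y=2) = 1.9072
  p(Y=3) = 1/5, H(X|Y=3) = 1.8050
H(X|Y) = 0.3000×1.9899 + 0.2750×1.9698 + 0.2250×1.9072 + 0.2000×1.8050 = 1.9288 bits


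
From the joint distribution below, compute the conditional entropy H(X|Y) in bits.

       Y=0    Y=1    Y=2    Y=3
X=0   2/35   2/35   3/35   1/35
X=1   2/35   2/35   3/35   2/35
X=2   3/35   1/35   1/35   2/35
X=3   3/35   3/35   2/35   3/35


H(X|Y) = Σ_y p(y) H(X|Y=y)
  p(Y=0) = 2/7, H(X|Y=0) = 1.9710
  p(Y=1) = 8/35, H(X|Y=1) = 1.9056
  p(Y=2) = 9/35, H(X|Y=2) = 1.8911
  p(Y=3) = 8/35, H(X|Y=3) = 1.9056
H(X|Y) = 0.2857×1.9710 + 0.2286×1.9056 + 0.2571×1.8911 + 0.2286×1.9056 = 1.9206 bits


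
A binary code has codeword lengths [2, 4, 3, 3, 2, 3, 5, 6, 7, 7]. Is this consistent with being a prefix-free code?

Kraft inequality: Σ 2^(-l_i) ≤ 1 for prefix-free code
Calculating: 2^(-2) + 2^(-4) + 2^(-3) + 2^(-3) + 2^(-2) + 2^(-3) + 2^(-5) + 2^(-6) + 2^(-7) + 2^(-7)
= 0.25 + 0.0625 + 0.125 + 0.125 + 0.25 + 0.125 + 0.03125 + 0.015625 + 0.0078125 + 0.0078125
= 1.0000
Since 1.0000 ≤ 1, prefix-free code exists


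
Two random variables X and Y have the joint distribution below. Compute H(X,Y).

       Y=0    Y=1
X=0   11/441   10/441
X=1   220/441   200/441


H(X,Y) = -Σ p(x,y) log₂ p(x,y)
  p(0,0)=11/441: -0.0249 × log₂(0.0249) = 0.1328
  p(0,1)=10/441: -0.0227 × log₂(0.0227) = 0.1239
  p(1,0)=220/441: -0.4989 × log₂(0.4989) = 0.5005
  p(1,1)=200/441: -0.4535 × log₂(0.4535) = 0.5174
H(X,Y) = 1.2746 bits


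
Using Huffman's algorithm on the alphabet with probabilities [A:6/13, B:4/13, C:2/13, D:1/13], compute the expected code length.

Huffman tree construction:
Combine smallest probabilities repeatedly
Resulting codes:
  A: 0 (length 1)
  B: 11 (length 2)
  C: 101 (length 3)
  D: 100 (length 3)
Average length = Σ p(s) × length(s) = 1.7692 bits


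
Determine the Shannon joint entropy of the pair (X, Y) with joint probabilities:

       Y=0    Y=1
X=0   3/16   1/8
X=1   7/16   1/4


H(X,Y) = -Σ p(x,y) log₂ p(x,y)
  p(0,0)=3/16: -0.1875 × log₂(0.1875) = 0.4528
  p(0,1)=1/8: -0.1250 × log₂(0.1250) = 0.3750
  p(1,0)=7/16: -0.4375 × log₂(0.4375) = 0.5218
  p(1,1)=1/4: -0.2500 × log₂(0.2500) = 0.5000
H(X,Y) = 1.8496 bits


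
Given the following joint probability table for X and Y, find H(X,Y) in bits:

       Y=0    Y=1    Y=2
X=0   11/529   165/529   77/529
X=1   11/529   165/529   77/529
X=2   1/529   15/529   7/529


H(X,Y) = -Σ p(x,y) log₂ p(x,y)
  p(0,0)=11/529: -0.0208 × log₂(0.0208) = 0.1162
  p(0,1)=165/529: -0.3119 × log₂(0.3119) = 0.5243
  p(0,2)=77/529: -0.1456 × log₂(0.1456) = 0.4047
  p(1,0)=11/529: -0.0208 × log₂(0.0208) = 0.1162
  p(1,1)=165/529: -0.3119 × log₂(0.3119) = 0.5243
  p(1,2)=77/529: -0.1456 × log₂(0.1456) = 0.4047
  p(2,0)=1/529: -0.0019 × log₂(0.0019) = 0.0171
  p(2,1)=15/529: -0.0284 × log₂(0.0284) = 0.1458
  p(2,2)=7/529: -0.0132 × log₂(0.0132) = 0.0826
H(X,Y) = 2.3357 bits


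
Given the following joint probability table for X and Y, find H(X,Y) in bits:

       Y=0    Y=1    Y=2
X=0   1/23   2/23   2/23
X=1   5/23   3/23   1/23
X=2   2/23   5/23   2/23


H(X,Y) = -Σ p(x,y) log₂ p(x,y)
  p(0,0)=1/23: -0.0435 × log₂(0.0435) = 0.1967
  p(0,1)=2/23: -0.0870 × log₂(0.0870) = 0.3064
  p(0,2)=2/23: -0.0870 × log₂(0.0870) = 0.3064
  p(1,0)=5/23: -0.2174 × log₂(0.2174) = 0.4786
  p(1,1)=3/23: -0.1304 × log₂(0.1304) = 0.3833
  p(1,2)=1/23: -0.0435 × log₂(0.0435) = 0.1967
  p(2,0)=2/23: -0.0870 × log₂(0.0870) = 0.3064
  p(2,1)=5/23: -0.2174 × log₂(0.2174) = 0.4786
  p(2,2)=2/23: -0.0870 × log₂(0.0870) = 0.3064
H(X,Y) = 2.9595 bits


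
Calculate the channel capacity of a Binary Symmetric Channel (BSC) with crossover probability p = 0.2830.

For BSC with error probability p:
C = 1 - H(p) where H(p) is binary entropy
H(0.2830) = -0.2830 × log₂(0.2830) - 0.7170 × log₂(0.7170)
H(p) = 0.8595
C = 1 - 0.8595 = 0.1405 bits/use


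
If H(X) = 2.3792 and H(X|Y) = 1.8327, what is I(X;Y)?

I(X;Y) = H(X) - H(X|Y)
I(X;Y) = 2.3792 - 1.8327 = 0.5465 bits


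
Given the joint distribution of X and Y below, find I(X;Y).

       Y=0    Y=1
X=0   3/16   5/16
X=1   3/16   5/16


H(X) = 1.0000, H(Y) = 0.9544, H(X,Y) = 1.9544
I(X;Y) = H(X) + H(Y) - H(X,Y) = 0.0000 bits


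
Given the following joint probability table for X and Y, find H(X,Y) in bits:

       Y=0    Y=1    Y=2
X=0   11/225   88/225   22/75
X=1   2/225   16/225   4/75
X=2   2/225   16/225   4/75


H(X,Y) = -Σ p(x,y) log₂ p(x,y)
  p(0,0)=11/225: -0.0489 × log₂(0.0489) = 0.2129
  p(0,1)=88/225: -0.3911 × log₂(0.3911) = 0.5297
  p(0,2)=22/75: -0.2933 × log₂(0.2933) = 0.5190
  p(1,0)=2/225: -0.0089 × log₂(0.0089) = 0.0606
  p(1,1)=16/225: -0.0711 × log₂(0.0711) = 0.2712
  p(1,2)=4/75: -0.0533 × log₂(0.0533) = 0.2255
  p(2,0)=2/225: -0.0089 × log₂(0.0089) = 0.0606
  p(2,1)=16/225: -0.0711 × log₂(0.0711) = 0.2712
  p(2,2)=4/75: -0.0533 × log₂(0.0533) = 0.2255
H(X,Y) = 2.3762 bits


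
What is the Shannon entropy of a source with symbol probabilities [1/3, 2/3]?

H(X) = -Σ p(x) log₂ p(x)
  -1/3 × log₂(1/3) = 0.5283
  -2/3 × log₂(2/3) = 0.3900
H(X) = 0.9183 bits


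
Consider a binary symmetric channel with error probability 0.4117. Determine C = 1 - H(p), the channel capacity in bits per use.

For BSC with error probability p:
C = 1 - H(p) where H(p) is binary entropy
H(0.4117) = -0.4117 × log₂(0.4117) - 0.5883 × log₂(0.5883)
H(p) = 0.9774
C = 1 - 0.9774 = 0.0226 bits/use


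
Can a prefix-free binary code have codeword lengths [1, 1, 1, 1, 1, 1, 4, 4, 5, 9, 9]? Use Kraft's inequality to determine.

Kraft inequality: Σ 2^(-l_i) ≤ 1 for prefix-free code
Calculating: 2^(-1) + 2^(-1) + 2^(-1) + 2^(-1) + 2^(-1) + 2^(-1) + 2^(-4) + 2^(-4) + 2^(-5) + 2^(-9) + 2^(-9)
= 0.5 + 0.5 + 0.5 + 0.5 + 0.5 + 0.5 + 0.0625 + 0.0625 + 0.03125 + 0.001953125 + 0.001953125
= 3.1602
Since 3.1602 > 1, prefix-free code does not exist


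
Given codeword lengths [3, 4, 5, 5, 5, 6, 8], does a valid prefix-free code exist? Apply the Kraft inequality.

Kraft inequality: Σ 2^(-l_i) ≤ 1 for prefix-free code
Calculating: 2^(-3) + 2^(-4) + 2^(-5) + 2^(-5) + 2^(-5) + 2^(-6) + 2^(-8)
= 0.125 + 0.0625 + 0.03125 + 0.03125 + 0.03125 + 0.015625 + 0.00390625
= 0.3008
Since 0.3008 ≤ 1, prefix-free code exists


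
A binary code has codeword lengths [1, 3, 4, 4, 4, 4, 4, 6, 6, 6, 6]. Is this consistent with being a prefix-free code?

Kraft inequality: Σ 2^(-l_i) ≤ 1 for prefix-free code
Calculating: 2^(-1) + 2^(-3) + 2^(-4) + 2^(-4) + 2^(-4) + 2^(-4) + 2^(-4) + 2^(-6) + 2^(-6) + 2^(-6) + 2^(-6)
= 0.5 + 0.125 + 0.0625 + 0.0625 + 0.0625 + 0.0625 + 0.0625 + 0.015625 + 0.015625 + 0.015625 + 0.015625
= 1.0000
Since 1.0000 ≤ 1, prefix-free code exists
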